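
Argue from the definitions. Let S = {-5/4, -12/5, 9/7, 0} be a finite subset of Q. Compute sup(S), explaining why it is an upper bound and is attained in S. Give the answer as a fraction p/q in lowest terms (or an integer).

S is finite, so sup(S) = max(S).
Sorted decreasing:
9/7, 0, -5/4, -12/5
The extremum is 9/7.
For every x in S, x <= 9/7. And 9/7 is in S, so it is attained.
Therefore sup(S) = 9/7.

9/7


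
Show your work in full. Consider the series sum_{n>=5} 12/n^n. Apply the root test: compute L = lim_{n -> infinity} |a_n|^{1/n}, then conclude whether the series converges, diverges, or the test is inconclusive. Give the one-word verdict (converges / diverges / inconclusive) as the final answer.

Let a_n denote the general term. Form |a_n|^(1/n) and simplify:
|a_n|^(1/n) = 12^(1/n)/n
Take the limit as n -> infinity: L = 0.
Since L = 0 < 1, the root test implies convergence.

converges


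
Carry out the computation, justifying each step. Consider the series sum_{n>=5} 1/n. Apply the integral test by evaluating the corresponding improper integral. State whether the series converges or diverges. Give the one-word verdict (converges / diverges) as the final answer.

Let f(x) = 1/x. Then f is positive, continuous, and decreasing on [5, infinity), so the integral test applies.
Compute the improper integral int_{5}^infinity f(x) dx:
  antiderivative F(x) = log(x).
  As x -> infinity, log(x) -> infinity.
  So int = infinity - log(5) = infinity. By the integral test, the series diverges.

diverges


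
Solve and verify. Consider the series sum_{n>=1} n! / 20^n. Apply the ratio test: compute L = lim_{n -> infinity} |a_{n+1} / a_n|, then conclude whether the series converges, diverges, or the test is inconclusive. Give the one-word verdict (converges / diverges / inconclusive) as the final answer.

Let a_n denote the general term. Form the ratio a_{n+1}/a_n and simplify:
a_{n+1}/a_n = n/20 + 1/20
Take the limit as n -> infinity: L = infinity.
Since L = infinity > 1 (or L = infinity), the ratio test implies the series diverges.

diverges


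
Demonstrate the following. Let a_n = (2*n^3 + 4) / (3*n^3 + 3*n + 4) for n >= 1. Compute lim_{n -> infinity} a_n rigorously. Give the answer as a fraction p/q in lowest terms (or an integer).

Divide numerator and denominator by n^3, the highest power:
numerator / n^3 = 2 + 4/n^3
denominator / n^3 = 3 + 3/n^2 + 4/n^3
As n -> infinity, all terms of the form c/n^k (k >= 1) tend to 0.
So numerator / n^3 -> 2 and denominator / n^3 -> 3.
Therefore lim a_n = 2/3.

2/3


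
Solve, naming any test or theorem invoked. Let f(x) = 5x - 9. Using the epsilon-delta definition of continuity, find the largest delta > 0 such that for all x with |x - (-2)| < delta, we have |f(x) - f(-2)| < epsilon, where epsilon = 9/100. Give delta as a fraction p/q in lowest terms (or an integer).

We compute f(-2) = 5*(-2) - 9 = -19.
|f(x) - f(-2)| = |5x - 9 - (-19)| = |5(x - (-2))| = 5|x - (-2)|.
We need 5|x - (-2)| < 9/100, i.e. |x - (-2)| < 9/100 / 5 = 9/500.
So any delta <= 9/500 works. Conversely, if delta > 9/500, then x = -2 + 9/500 satisfies |x - (-2)| = 9/500 < delta but |f(x) - f(-2)| = 5 * 9/500 = 9/100, which is not < 9/100; so no larger delta works.
Hence the largest such delta is 9/500.

9/500


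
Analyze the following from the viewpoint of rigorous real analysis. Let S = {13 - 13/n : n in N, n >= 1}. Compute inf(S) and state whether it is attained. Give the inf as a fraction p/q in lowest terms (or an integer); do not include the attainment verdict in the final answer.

Analysis:
- Values: 0, 13/2, 26/3, 39/4, ... strictly increasing.
- Minimum is 0 (n=1); inf = 0 (attained).
- 13 - 13/n -> 13 from below; sup = 13, not attained.
Conclusion: inf(S) = 0, attained in S.

0


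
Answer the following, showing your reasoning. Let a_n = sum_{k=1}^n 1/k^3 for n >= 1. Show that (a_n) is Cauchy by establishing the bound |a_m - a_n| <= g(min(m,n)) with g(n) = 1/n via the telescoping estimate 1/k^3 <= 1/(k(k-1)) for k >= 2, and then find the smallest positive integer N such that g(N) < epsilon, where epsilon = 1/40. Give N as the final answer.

For m > n >= 1: |a_m - a_n| = sum_{k=n+1}^m 1/k^3.
Use 1/k^3 <= 1/(k(k-1)) = 1/(k-1) - 1/k for k >= 2 (which holds since k^3 >= k^2 >= k(k-1) for k >= 2):
sum_{k=n+1}^m 1/k^3 <= sum_{k=n+1}^m (1/(k-1) - 1/k) = 1/n - 1/m <= 1/n.
By symmetry the same bound holds with n,m swapped, so |a_m - a_n| <= 1/min(m,n) = g(min(m,n)). Since g(n) -> 0, (a_n) is Cauchy.
Now solve g(N) < 1/40: 1/N < 1/40 <=> N > 1/(1/40) = 40.
The smallest integer strictly greater than 40 is N = 41.
Check: g(41) = 1/41 < 1/40; g(40) = 1/40 >= 1/40. So N = 41.

41


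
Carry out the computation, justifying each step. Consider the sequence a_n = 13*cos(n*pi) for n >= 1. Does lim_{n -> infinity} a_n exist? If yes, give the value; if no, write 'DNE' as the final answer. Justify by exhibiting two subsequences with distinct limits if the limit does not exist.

Examine the behaviour of a_n along subsequences.
cos(n*pi) = (-1)^n, so a_n = 13*(-1)^n. a_{2k} = 13 -> 13. a_{2k+1} = -13 -> -13.
Since these two subsequential limits are 13 and -13, distinct, the full sequence cannot converge (a convergent sequence has all subsequences tending to the same limit). So lim a_n does not exist.

DNE


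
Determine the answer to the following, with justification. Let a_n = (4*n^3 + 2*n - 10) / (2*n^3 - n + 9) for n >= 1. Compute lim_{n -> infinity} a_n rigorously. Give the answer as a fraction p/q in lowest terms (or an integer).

Divide numerator and denominator by n^3, the highest power:
numerator / n^3 = 4 + 2/n^2 - 10/n^3
denominator / n^3 = 2 - 1/n^2 + 9/n^3
As n -> infinity, all terms of the form c/n^k (k >= 1) tend to 0.
So numerator / n^3 -> 4 and denominator / n^3 -> 2.
Therefore lim a_n = 2.

2


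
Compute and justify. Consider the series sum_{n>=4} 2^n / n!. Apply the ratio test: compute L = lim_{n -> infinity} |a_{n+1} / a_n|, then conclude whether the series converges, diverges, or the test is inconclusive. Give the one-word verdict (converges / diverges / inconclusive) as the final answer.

Let a_n denote the general term. Form the ratio a_{n+1}/a_n and simplify:
a_{n+1}/a_n = 2/(n + 1)
Take the limit as n -> infinity: L = 0.
Since L = 0 < 1, the ratio test implies the series converges.

converges


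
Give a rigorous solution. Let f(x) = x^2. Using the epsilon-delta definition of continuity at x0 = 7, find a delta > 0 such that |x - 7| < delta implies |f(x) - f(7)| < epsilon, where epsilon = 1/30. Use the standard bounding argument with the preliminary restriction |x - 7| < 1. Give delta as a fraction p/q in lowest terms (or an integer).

Factor: |x^2 - (7)^2| = |x - 7| * |x + 7|.
Impose |x - 7| < 1 first. Then |x + 7| = |(x - 7) + 2*(7)| <= |x - 7| + 2*|7| < 1 + 14 = 15.
So |x^2 - (7)^2| < delta * 15.
We need delta * 15 <= 1/30, i.e. delta <= 1/30/15 = 1/450.
Since 1/450 < 1, this is tighter than 1; take delta = 1/450.
So delta = 1/450 works.

1/450


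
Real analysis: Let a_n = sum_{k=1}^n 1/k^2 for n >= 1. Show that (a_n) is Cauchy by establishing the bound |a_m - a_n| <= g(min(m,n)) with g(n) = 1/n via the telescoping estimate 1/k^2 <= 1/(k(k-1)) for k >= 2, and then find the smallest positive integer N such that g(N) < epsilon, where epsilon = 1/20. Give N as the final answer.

For m > n >= 1: |a_m - a_n| = sum_{k=n+1}^m 1/k^2.
Use 1/k^2 <= 1/(k(k-1)) = 1/(k-1) - 1/k for k >= 2:
sum_{k=n+1}^m 1/k^2 <= sum_{k=n+1}^m (1/(k-1) - 1/k) = 1/n - 1/m <= 1/n.
By symmetry the same bound holds with n,m swapped, so |a_m - a_n| <= 1/min(m,n) = g(min(m,n)). Since g(n) -> 0, (a_n) is Cauchy.
Now solve g(N) < 1/20: 1/N < 1/20 <=> N > 1/(1/20) = 20.
The smallest integer strictly greater than 20 is N = 21.
Check: g(21) = 1/21 < 1/20; g(20) = 1/20 >= 1/20. So N = 21.

21


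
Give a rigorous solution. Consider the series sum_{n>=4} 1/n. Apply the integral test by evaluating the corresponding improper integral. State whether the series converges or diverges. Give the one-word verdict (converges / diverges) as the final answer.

Let f(x) = 1/x. Then f is positive, continuous, and decreasing on [4, infinity), so the integral test applies.
Compute the improper integral int_{4}^infinity f(x) dx:
  antiderivative F(x) = log(x).
  As x -> infinity, log(x) -> infinity.
  So int = infinity - log(4) = infinity. By the integral test, the series diverges.

diverges


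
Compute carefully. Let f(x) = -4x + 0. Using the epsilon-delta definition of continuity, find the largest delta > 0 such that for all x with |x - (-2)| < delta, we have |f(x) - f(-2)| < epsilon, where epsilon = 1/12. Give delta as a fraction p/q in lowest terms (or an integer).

We compute f(-2) = -4*(-2) + 0 = 8.
|f(x) - f(-2)| = |-4x + 0 - (8)| = |-4(x - (-2))| = 4|x - (-2)|.
We need 4|x - (-2)| < 1/12, i.e. |x - (-2)| < 1/12 / 4 = 1/48.
So any delta <= 1/48 works. Conversely, if delta > 1/48, then x = -2 + 1/48 satisfies |x - (-2)| = 1/48 < delta but |f(x) - f(-2)| = 4 * 1/48 = 1/12, which is not < 1/12; so no larger delta works.
Hence the largest such delta is 1/48.

1/48


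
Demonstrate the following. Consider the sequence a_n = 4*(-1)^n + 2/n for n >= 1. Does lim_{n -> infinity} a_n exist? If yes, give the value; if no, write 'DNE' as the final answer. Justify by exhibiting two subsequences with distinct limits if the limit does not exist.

Examine the behaviour of a_n along subsequences.
a_{2k} = 4 + 2/(2k) -> 4. a_{2k+1} = -4 + 2/(2k+1) -> -4.
Since these two subsequential limits are 4 and -4, distinct, the full sequence cannot converge (a convergent sequence has all subsequences tending to the same limit). So lim a_n does not exist.

DNE


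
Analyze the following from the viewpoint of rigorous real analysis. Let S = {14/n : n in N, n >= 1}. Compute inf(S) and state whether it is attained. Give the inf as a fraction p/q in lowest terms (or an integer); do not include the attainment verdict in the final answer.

Analysis:
- Values: 14, 7, 14/3, 7/2, ... strictly decreasing.
- The maximum is 14 (n=1); sup = 14 (attained).
- The set is bounded below by 0; 14/n -> 0 so 0 is the greatest lower bound.
- 0 is not in the set, so inf = 0 is not attained.
Conclusion: inf(S) = 0, not attained in S.

0


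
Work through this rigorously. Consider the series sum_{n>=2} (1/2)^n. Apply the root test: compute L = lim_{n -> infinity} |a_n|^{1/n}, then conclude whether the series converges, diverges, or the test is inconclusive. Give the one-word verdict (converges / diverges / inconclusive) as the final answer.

Let a_n denote the general term. Form |a_n|^(1/n) and simplify:
|a_n|^(1/n) = 1/2
Take the limit as n -> infinity: L = 1/2.
Since L = 1/2 < 1, the root test implies convergence.

converges


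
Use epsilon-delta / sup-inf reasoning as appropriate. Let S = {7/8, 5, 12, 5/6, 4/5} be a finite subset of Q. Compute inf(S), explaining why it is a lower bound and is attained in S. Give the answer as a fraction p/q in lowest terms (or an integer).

S is finite, so inf(S) = min(S).
Sorted increasing:
4/5, 5/6, 7/8, 5, 12
The extremum is 4/5.
For every x in S, x >= 4/5. And 4/5 is in S, so it is attained.
Therefore inf(S) = 4/5.

4/5


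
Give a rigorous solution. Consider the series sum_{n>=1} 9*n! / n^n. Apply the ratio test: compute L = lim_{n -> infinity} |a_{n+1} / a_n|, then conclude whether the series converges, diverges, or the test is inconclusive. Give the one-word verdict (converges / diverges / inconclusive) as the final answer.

Let a_n denote the general term. Form the ratio a_{n+1}/a_n and simplify:
a_{n+1}/a_n = (n/(n + 1))^n
Take the limit as n -> infinity: L = exp(-1).
Since L = exp(-1) < 1, the ratio test implies the series converges.

converges


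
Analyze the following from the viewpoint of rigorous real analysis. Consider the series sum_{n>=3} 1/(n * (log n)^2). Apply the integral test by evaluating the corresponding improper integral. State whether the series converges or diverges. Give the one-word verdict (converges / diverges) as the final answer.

Let f(x) = 1/(x*log(x)^2). Then f is positive, continuous, and decreasing on [3, infinity), so the integral test applies.
Compute the improper integral int_{3}^infinity f(x) dx:
  antiderivative F(x) = -1/log(x).
  F(x) -> 0 as x -> infinity.  int = 0 - F(3) = 1/log(3) < infinity. By the integral test, the series converges.

converges


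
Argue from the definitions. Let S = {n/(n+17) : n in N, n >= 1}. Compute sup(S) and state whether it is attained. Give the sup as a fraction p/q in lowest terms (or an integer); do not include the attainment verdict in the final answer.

Analysis:
- Values: 1/18, 2/19, 3/20, 4/21, ... strictly increasing.
- Minimum is 1/18 (n=1); inf = 1/18 (attained).
- n/(n+17) = 1 - 17/(n+17) -> 1 from below as n -> infinity, and never equals 1.
- So sup = 1 (not attained).
Conclusion: sup(S) = 1, not attained in S.

1


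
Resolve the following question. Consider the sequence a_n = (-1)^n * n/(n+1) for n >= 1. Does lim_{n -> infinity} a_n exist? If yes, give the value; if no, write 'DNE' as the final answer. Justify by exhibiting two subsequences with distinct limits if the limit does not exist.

Examine the behaviour of a_n along subsequences.
a_{2k} = 2k/(2k+1) -> 1. a_{2k+1} = -(2k+1)/(2k+2) -> -1.
Since these two subsequential limits are 1 and -1, distinct, the full sequence cannot converge (a convergent sequence has all subsequences tending to the same limit). So lim a_n does not exist.

DNE


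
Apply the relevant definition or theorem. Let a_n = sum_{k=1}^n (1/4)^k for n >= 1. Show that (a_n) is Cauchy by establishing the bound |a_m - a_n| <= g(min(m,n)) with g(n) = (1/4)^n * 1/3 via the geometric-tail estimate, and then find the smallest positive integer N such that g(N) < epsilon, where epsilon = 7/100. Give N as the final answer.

For m > n >= 1: |a_m - a_n| = sum_{k=n+1}^m (1/4)^k < sum_{k=n+1}^infinity (1/4)^k = (1/4)^(n+1) / (1 - 1/4) = (1/4)^n * (1/4) * (4/3) = (1/4)^n * 1/3.
So g(n) = (1/4)^n / 3. Since g(n) -> 0, (a_n) is Cauchy.
Now solve g(N) < 7/100: (1/4)^N / 3 < 7/100 <=> 4^N > 1 / (3 * 7/100) = 100/21.
Check powers of 4: 4^1 = 4 <= 100/21, 4^2 = 16 > 100/21.
So the smallest such N is 2. Check: g(2) = 1/(3 * 16) = 1/48 < 7/100.

2


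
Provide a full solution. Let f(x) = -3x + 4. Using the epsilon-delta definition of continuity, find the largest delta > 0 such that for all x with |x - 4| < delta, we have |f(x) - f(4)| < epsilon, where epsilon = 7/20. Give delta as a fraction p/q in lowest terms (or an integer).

We compute f(4) = -3*(4) + 4 = -8.
|f(x) - f(4)| = |-3x + 4 - (-8)| = |-3(x - 4)| = 3|x - 4|.
We need 3|x - 4| < 7/20, i.e. |x - 4| < 7/20 / 3 = 7/60.
So any delta <= 7/60 works. Conversely, if delta > 7/60, then x = 4 + 7/60 satisfies |x - 4| = 7/60 < delta but |f(x) - f(4)| = 3 * 7/60 = 7/20, which is not < 7/20; so no larger delta works.
Hence the largest such delta is 7/60.

7/60


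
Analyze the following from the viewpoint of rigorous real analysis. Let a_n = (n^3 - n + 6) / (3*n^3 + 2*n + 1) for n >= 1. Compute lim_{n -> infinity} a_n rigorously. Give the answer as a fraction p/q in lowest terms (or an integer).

Divide numerator and denominator by n^3, the highest power:
numerator / n^3 = 1 - 1/n^2 + 6/n^3
denominator / n^3 = 3 + 2/n^2 + n^(-3)
As n -> infinity, all terms of the form c/n^k (k >= 1) tend to 0.
So numerator / n^3 -> 1 and denominator / n^3 -> 3.
Therefore lim a_n = 1/3.

1/3


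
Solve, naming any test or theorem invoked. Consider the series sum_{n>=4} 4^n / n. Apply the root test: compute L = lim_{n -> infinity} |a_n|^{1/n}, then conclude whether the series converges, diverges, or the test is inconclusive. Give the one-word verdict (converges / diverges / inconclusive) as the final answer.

Let a_n denote the general term. Form |a_n|^(1/n) and simplify:
|a_n|^(1/n) = 4/n^(1/n)
Take the limit as n -> infinity: L = 4.
Since L = 4 > 1, the root test implies divergence.

diverges


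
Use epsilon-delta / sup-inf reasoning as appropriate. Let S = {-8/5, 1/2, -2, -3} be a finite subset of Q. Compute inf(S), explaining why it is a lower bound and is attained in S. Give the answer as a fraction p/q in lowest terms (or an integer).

S is finite, so inf(S) = min(S).
Sorted increasing:
-3, -2, -8/5, 1/2
The extremum is -3.
For every x in S, x >= -3. And -3 is in S, so it is attained.
Therefore inf(S) = -3.

-3


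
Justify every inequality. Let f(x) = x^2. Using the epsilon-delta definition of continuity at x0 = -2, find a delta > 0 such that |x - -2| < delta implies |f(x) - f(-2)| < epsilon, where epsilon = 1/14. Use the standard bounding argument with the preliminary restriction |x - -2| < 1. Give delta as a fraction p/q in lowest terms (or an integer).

Factor: |x^2 - (-2)^2| = |x - -2| * |x + -2|.
Impose |x - -2| < 1 first. Then |x + -2| = |(x - -2) + 2*(-2)| <= |x - -2| + 2*|-2| < 1 + 4 = 5.
So |x^2 - (-2)^2| < delta * 5.
We need delta * 5 <= 1/14, i.e. delta <= 1/14/5 = 1/70.
Since 1/70 < 1, this is tighter than 1; take delta = 1/70.
So delta = 1/70 works.

1/70


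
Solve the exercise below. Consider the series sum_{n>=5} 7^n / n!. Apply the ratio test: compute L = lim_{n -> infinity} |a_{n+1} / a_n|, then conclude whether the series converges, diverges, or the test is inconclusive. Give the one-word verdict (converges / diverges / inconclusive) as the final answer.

Let a_n denote the general term. Form the ratio a_{n+1}/a_n and simplify:
a_{n+1}/a_n = 7/(n + 1)
Take the limit as n -> infinity: L = 0.
Since L = 0 < 1, the ratio test implies the series converges.

converges


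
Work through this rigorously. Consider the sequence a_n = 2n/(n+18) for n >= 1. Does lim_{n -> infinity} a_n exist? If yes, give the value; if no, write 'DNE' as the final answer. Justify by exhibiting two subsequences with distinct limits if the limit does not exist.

Examine the behaviour of a_n along subsequences.
Even-n subsequence a_{2k} = 2(2k)/(2k+18) -> 2. Odd-n subsequence a_{2k+1} = 2(2k+1)/(2k+19) -> 2. Both tend to 2, which suggests the limit is 2; verify directly.
|a_n - 2| = |2n - 2(n+18)| / (n+18) = 36/(n+18) < 36/n for every n >= 1.
Given epsilon > 0, choose a positive integer N > 36/epsilon. Then for all n >= N, |a_n - 2| < 36/n <= 36/N < epsilon.
So by the definition of the limit, lim a_n exists and equals 2.

2


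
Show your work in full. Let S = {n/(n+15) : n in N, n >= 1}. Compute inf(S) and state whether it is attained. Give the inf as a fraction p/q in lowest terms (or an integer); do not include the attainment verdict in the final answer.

Analysis:
- Values: 1/16, 2/17, 1/6, 4/19, ... strictly increasing.
- Minimum is 1/16 (n=1); inf = 1/16 (attained).
- n/(n+15) = 1 - 15/(n+15) -> 1 from below as n -> infinity, and never equals 1.
- So sup = 1 (not attained).
Conclusion: inf(S) = 1/16, attained in S.

1/16


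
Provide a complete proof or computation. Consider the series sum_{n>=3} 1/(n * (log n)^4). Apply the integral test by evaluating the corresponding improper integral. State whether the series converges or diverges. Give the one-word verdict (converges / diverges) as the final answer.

Let f(x) = 1/(x*log(x)^4). Then f is positive, continuous, and decreasing on [3, infinity), so the integral test applies.
Compute the improper integral int_{3}^infinity f(x) dx:
  antiderivative F(x) = -1/(3*log(x)^3).
  F(x) -> 0 as x -> infinity.  int = 0 - F(3) = 1/(3*log(3)^3) < infinity. By the integral test, the series converges.

converges


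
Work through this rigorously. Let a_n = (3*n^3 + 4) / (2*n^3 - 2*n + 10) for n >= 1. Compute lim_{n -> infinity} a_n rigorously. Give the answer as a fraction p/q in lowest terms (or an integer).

Divide numerator and denominator by n^3, the highest power:
numerator / n^3 = 3 + 4/n^3
denominator / n^3 = 2 - 2/n^2 + 10/n^3
As n -> infinity, all terms of the form c/n^k (k >= 1) tend to 0.
So numerator / n^3 -> 3 and denominator / n^3 -> 2.
Therefore lim a_n = 3/2.

3/2


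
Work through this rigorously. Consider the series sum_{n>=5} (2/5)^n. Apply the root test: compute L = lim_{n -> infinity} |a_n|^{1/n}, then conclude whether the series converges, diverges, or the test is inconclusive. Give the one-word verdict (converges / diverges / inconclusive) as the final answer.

Let a_n denote the general term. Form |a_n|^(1/n) and simplify:
|a_n|^(1/n) = 2/5
Take the limit as n -> infinity: L = 2/5.
Since L = 2/5 < 1, the root test implies convergence.

converges


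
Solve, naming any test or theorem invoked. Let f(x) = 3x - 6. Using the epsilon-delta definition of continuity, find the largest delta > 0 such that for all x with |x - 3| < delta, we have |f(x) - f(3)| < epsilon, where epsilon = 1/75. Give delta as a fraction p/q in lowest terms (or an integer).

We compute f(3) = 3*(3) - 6 = 3.
|f(x) - f(3)| = |3x - 6 - (3)| = |3(x - 3)| = 3|x - 3|.
We need 3|x - 3| < 1/75, i.e. |x - 3| < 1/75 / 3 = 1/225.
So any delta <= 1/225 works. Conversely, if delta > 1/225, then x = 3 + 1/225 satisfies |x - 3| = 1/225 < delta but |f(x) - f(3)| = 3 * 1/225 = 1/75, which is not < 1/75; so no larger delta works.
Hence the largest such delta is 1/225.

1/225


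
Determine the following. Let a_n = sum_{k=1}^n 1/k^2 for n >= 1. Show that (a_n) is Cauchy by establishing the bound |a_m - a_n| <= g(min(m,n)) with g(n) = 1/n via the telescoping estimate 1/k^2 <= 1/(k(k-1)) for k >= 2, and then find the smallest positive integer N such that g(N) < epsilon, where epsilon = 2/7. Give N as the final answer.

For m > n >= 1: |a_m - a_n| = sum_{k=n+1}^m 1/k^2.
Use 1/k^2 <= 1/(k(k-1)) = 1/(k-1) - 1/k for k >= 2:
sum_{k=n+1}^m 1/k^2 <= sum_{k=n+1}^m (1/(k-1) - 1/k) = 1/n - 1/m <= 1/n.
By symmetry the same bound holds with n,m swapped, so |a_m - a_n| <= 1/min(m,n) = g(min(m,n)). Since g(n) -> 0, (a_n) is Cauchy.
Now solve g(N) < 2/7: 1/N < 2/7 <=> N > 1/(2/7) = 7/2.
The smallest integer strictly greater than 7/2 is N = 4.
Check: g(4) = 1/4 < 2/7; g(3) = 1/3 >= 2/7. So N = 4.

4


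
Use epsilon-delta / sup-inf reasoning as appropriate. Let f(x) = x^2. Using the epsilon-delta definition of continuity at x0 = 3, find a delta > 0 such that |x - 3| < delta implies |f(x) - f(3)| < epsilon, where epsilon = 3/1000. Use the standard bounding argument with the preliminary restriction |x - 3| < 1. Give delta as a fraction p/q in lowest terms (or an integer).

Factor: |x^2 - (3)^2| = |x - 3| * |x + 3|.
Impose |x - 3| < 1 first. Then |x + 3| = |(x - 3) + 2*(3)| <= |x - 3| + 2*|3| < 1 + 6 = 7.
So |x^2 - (3)^2| < delta * 7.
We need delta * 7 <= 3/1000, i.e. delta <= 3/1000/7 = 3/7000.
Since 3/7000 < 1, this is tighter than 1; take delta = 3/7000.
So delta = 3/7000 works.

3/7000


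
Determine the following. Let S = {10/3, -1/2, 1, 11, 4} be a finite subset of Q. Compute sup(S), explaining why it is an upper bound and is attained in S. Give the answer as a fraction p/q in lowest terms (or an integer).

S is finite, so sup(S) = max(S).
Sorted decreasing:
11, 4, 10/3, 1, -1/2
The extremum is 11.
For every x in S, x <= 11. And 11 is in S, so it is attained.
Therefore sup(S) = 11.

11


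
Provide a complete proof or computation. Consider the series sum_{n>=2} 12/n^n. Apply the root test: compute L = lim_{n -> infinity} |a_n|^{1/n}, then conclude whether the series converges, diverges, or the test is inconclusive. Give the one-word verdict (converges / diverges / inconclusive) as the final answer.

Let a_n denote the general term. Form |a_n|^(1/n) and simplify:
|a_n|^(1/n) = 12^(1/n)/n
Take the limit as n -> infinity: L = 0.
Since L = 0 < 1, the root test implies convergence.

converges


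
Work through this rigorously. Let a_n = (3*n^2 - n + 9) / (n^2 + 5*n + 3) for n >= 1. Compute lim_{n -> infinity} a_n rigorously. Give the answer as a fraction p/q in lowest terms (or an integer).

Divide numerator and denominator by n^2, the highest power:
numerator / n^2 = 3 - 1/n + 9/n^2
denominator / n^2 = 1 + 5/n + 3/n^2
As n -> infinity, all terms of the form c/n^k (k >= 1) tend to 0.
So numerator / n^2 -> 3 and denominator / n^2 -> 1.
Therefore lim a_n = 3.

3


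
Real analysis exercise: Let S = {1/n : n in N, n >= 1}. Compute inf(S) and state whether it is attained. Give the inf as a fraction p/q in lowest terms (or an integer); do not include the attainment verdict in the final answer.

Analysis:
- Values: 1, 1/2, 1/3, 1/4, ... strictly decreasing.
- The maximum is 1 (n=1); sup = 1 (attained).
- The set is bounded below by 0; 1/n -> 0 so 0 is the greatest lower bound.
- 0 is not in the set, so inf = 0 is not attained.
Conclusion: inf(S) = 0, not attained in S.

0


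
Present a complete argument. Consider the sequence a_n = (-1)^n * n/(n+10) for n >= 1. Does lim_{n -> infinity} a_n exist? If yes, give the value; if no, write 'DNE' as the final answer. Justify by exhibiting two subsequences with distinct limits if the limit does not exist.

Examine the behaviour of a_n along subsequences.
a_{2k} = 2k/(2k+10) -> 1. a_{2k+1} = -(2k+1)/(2k+11) -> -1.
Since these two subsequential limits are 1 and -1, distinct, the full sequence cannot converge (a convergent sequence has all subsequences tending to the same limit). So lim a_n does not exist.

DNE


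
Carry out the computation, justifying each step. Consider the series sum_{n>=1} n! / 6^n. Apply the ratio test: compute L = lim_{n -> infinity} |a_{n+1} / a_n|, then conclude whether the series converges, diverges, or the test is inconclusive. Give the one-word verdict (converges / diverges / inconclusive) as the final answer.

Let a_n denote the general term. Form the ratio a_{n+1}/a_n and simplify:
a_{n+1}/a_n = n/6 + 1/6
Take the limit as n -> infinity: L = infinity.
Since L = infinity > 1 (or L = infinity), the ratio test implies the series diverges.

diverges


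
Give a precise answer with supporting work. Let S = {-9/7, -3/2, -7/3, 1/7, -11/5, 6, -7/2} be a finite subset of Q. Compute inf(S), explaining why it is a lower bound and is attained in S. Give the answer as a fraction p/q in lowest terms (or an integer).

S is finite, so inf(S) = min(S).
Sorted increasing:
-7/2, -7/3, -11/5, -3/2, -9/7, 1/7, 6
The extremum is -7/2.
For every x in S, x >= -7/2. And -7/2 is in S, so it is attained.
Therefore inf(S) = -7/2.

-7/2


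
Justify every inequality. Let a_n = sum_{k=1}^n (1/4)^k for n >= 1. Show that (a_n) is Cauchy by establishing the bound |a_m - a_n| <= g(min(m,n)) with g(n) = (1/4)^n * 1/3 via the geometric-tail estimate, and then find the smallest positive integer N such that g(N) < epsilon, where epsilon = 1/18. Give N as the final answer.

For m > n >= 1: |a_m - a_n| = sum_{k=n+1}^m (1/4)^k < sum_{k=n+1}^infinity (1/4)^k = (1/4)^(n+1) / (1 - 1/4) = (1/4)^n * (1/4) * (4/3) = (1/4)^n * 1/3.
So g(n) = (1/4)^n / 3. Since g(n) -> 0, (a_n) is Cauchy.
Now solve g(N) < 1/18: (1/4)^N / 3 < 1/18 <=> 4^N > 1 / (3 * 1/18) = 6.
Check powers of 4: 4^1 = 4 <= 6, 4^2 = 16 > 6.
So the smallest such N is 2. Check: g(2) = 1/(3 * 16) = 1/48 < 1/18.

2


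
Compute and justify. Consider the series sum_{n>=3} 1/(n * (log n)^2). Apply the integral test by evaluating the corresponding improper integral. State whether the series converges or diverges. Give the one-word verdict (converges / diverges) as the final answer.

Let f(x) = 1/(x*log(x)^2). Then f is positive, continuous, and decreasing on [3, infinity), so the integral test applies.
Compute the improper integral int_{3}^infinity f(x) dx:
  antiderivative F(x) = -1/log(x).
  F(x) -> 0 as x -> infinity.  int = 0 - F(3) = 1/log(3) < infinity. By the integral test, the series converges.

converges


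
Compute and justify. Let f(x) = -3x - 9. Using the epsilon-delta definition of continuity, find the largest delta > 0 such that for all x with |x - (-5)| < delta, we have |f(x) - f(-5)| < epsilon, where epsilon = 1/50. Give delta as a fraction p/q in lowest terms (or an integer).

We compute f(-5) = -3*(-5) - 9 = 6.
|f(x) - f(-5)| = |-3x - 9 - (6)| = |-3(x - (-5))| = 3|x - (-5)|.
We need 3|x - (-5)| < 1/50, i.e. |x - (-5)| < 1/50 / 3 = 1/150.
So any delta <= 1/150 works. Conversely, if delta > 1/150, then x = -5 + 1/150 satisfies |x - (-5)| = 1/150 < delta but |f(x) - f(-5)| = 3 * 1/150 = 1/50, which is not < 1/50; so no larger delta works.
Hence the largest such delta is 1/150.

1/150


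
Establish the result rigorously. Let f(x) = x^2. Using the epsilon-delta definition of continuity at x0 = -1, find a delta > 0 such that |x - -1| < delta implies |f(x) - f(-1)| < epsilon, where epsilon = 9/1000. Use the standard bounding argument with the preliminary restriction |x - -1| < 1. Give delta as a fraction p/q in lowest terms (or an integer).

Factor: |x^2 - (-1)^2| = |x - -1| * |x + -1|.
Impose |x - -1| < 1 first. Then |x + -1| = |(x - -1) + 2*(-1)| <= |x - -1| + 2*|-1| < 1 + 2 = 3.
So |x^2 - (-1)^2| < delta * 3.
We need delta * 3 <= 9/1000, i.e. delta <= 9/1000/3 = 3/1000.
Since 3/1000 < 1, this is tighter than 1; take delta = 3/1000.
So delta = 3/1000 works.

3/1000


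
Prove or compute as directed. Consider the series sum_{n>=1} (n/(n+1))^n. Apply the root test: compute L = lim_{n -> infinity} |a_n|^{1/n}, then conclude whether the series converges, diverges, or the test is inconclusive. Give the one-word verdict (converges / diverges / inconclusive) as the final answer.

Let a_n denote the general term. Form |a_n|^(1/n) and simplify:
|a_n|^(1/n) = n/(n + 1)
Take the limit as n -> infinity: L = 1.
Since L = 1, the root test is inconclusive. (In fact a_n = (n/(n+1))^n -> e^(-1) != 0, so the nth-term test shows divergence; but the root test itself gives no conclusion.)

inconclusive


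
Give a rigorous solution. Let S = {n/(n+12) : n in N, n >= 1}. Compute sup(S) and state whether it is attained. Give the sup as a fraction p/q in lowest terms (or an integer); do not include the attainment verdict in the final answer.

Analysis:
- Values: 1/13, 1/7, 1/5, 1/4, ... strictly increasing.
- Minimum is 1/13 (n=1); inf = 1/13 (attained).
- n/(n+12) = 1 - 12/(n+12) -> 1 from below as n -> infinity, and never equals 1.
- So sup = 1 (not attained).
Conclusion: sup(S) = 1, not attained in S.

1


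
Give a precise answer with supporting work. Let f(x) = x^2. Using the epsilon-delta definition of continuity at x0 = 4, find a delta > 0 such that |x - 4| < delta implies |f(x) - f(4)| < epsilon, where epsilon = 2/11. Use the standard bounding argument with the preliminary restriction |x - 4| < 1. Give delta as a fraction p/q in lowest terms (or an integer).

Factor: |x^2 - (4)^2| = |x - 4| * |x + 4|.
Impose |x - 4| < 1 first. Then |x + 4| = |(x - 4) + 2*(4)| <= |x - 4| + 2*|4| < 1 + 8 = 9.
So |x^2 - (4)^2| < delta * 9.
We need delta * 9 <= 2/11, i.e. delta <= 2/11/9 = 2/99.
Since 2/99 < 1, this is tighter than 1; take delta = 2/99.
So delta = 2/99 works.

2/99


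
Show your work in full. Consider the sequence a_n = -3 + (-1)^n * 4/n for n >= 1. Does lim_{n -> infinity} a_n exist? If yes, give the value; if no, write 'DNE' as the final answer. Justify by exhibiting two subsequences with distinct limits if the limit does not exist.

Examine the behaviour of a_n along subsequences.
Even-n subsequence a_{2k} = -3 + 4/(2k) -> -3. Odd-n subsequence a_{2k+1} = -3 - 4/(2k+1) -> -3. Both tend to -3, which suggests the limit is -3; verify directly.
|a_n - (-3)| = |(-1)^n * 4/n| = 4/n for every n >= 1.
Given epsilon > 0, choose a positive integer N > 4/epsilon. Then for all n >= N, |a_n - (-3)| = 4/n <= 4/N < epsilon.
So by the definition of the limit, lim a_n exists and equals -3.

-3


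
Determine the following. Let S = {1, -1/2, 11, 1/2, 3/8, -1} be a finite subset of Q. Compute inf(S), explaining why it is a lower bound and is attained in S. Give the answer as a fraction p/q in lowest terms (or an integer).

S is finite, so inf(S) = min(S).
Sorted increasing:
-1, -1/2, 3/8, 1/2, 1, 11
The extremum is -1.
For every x in S, x >= -1. And -1 is in S, so it is attained.
Therefore inf(S) = -1.

-1


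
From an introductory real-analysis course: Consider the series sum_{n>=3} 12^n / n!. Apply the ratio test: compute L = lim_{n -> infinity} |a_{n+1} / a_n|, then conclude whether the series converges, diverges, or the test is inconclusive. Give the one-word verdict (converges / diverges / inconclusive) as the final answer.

Let a_n denote the general term. Form the ratio a_{n+1}/a_n and simplify:
a_{n+1}/a_n = 12/(n + 1)
Take the limit as n -> infinity: L = 0.
Since L = 0 < 1, the ratio test implies the series converges.

converges


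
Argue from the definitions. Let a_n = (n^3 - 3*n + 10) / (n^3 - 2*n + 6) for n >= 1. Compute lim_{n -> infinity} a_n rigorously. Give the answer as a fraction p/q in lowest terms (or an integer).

Divide numerator and denominator by n^3, the highest power:
numerator / n^3 = 1 - 3/n^2 + 10/n^3
denominator / n^3 = 1 - 2/n^2 + 6/n^3
As n -> infinity, all terms of the form c/n^k (k >= 1) tend to 0.
So numerator / n^3 -> 1 and denominator / n^3 -> 1.
Therefore lim a_n = 1.

1


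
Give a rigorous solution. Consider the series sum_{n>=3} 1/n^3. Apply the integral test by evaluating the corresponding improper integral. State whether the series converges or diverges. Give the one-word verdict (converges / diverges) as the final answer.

Let f(x) = x^(-3). Then f is positive, continuous, and decreasing on [3, infinity), so the integral test applies.
Compute the improper integral int_{3}^infinity f(x) dx:
  antiderivative F(x) = -1/(2*x^2).
  As x -> infinity, F(x) -> 0 (since p = 3 > 1).
  So int = F(infinity) - F(3) = 0 - (-1/18) = 1/18.
  Finite, so by the integral test, the series converges.

converges


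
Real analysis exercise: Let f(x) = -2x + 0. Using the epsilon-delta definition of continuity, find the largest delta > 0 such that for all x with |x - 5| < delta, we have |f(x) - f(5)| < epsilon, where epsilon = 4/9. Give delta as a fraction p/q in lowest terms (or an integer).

We compute f(5) = -2*(5) + 0 = -10.
|f(x) - f(5)| = |-2x + 0 - (-10)| = |-2(x - 5)| = 2|x - 5|.
We need 2|x - 5| < 4/9, i.e. |x - 5| < 4/9 / 2 = 2/9.
So any delta <= 2/9 works. Conversely, if delta > 2/9, then x = 5 + 2/9 satisfies |x - 5| = 2/9 < delta but |f(x) - f(5)| = 2 * 2/9 = 4/9, which is not < 4/9; so no larger delta works.
Hence the largest such delta is 2/9.

2/9


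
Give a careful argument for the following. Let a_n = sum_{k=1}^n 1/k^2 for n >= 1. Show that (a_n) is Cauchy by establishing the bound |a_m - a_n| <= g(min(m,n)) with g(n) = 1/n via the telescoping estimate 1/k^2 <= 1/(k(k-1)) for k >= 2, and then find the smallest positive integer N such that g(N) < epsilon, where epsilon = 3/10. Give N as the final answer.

For m > n >= 1: |a_m - a_n| = sum_{k=n+1}^m 1/k^2.
Use 1/k^2 <= 1/(k(k-1)) = 1/(k-1) - 1/k for k >= 2:
sum_{k=n+1}^m 1/k^2 <= sum_{k=n+1}^m (1/(k-1) - 1/k) = 1/n - 1/m <= 1/n.
By symmetry the same bound holds with n,m swapped, so |a_m - a_n| <= 1/min(m,n) = g(min(m,n)). Since g(n) -> 0, (a_n) is Cauchy.
Now solve g(N) < 3/10: 1/N < 3/10 <=> N > 1/(3/10) = 10/3.
The smallest integer strictly greater than 10/3 is N = 4.
Check: g(4) = 1/4 < 3/10; g(3) = 1/3 >= 3/10. So N = 4.

4


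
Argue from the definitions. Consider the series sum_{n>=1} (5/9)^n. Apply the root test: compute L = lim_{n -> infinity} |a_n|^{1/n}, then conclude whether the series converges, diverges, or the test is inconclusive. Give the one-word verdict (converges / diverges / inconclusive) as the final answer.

Let a_n denote the general term. Form |a_n|^(1/n) and simplify:
|a_n|^(1/n) = 5/9
Take the limit as n -> infinity: L = 5/9.
Since L = 5/9 < 1, the root test implies convergence.

converges


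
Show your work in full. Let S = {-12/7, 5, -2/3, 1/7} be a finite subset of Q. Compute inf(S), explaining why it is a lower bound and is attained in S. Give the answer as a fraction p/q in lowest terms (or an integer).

S is finite, so inf(S) = min(S).
Sorted increasing:
-12/7, -2/3, 1/7, 5
The extremum is -12/7.
For every x in S, x >= -12/7. And -12/7 is in S, so it is attained.
Therefore inf(S) = -12/7.

-12/7


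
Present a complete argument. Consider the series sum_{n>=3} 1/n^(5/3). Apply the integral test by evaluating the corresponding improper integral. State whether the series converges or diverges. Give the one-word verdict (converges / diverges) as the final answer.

Let f(x) = x^(-5/3). Then f is positive, continuous, and decreasing on [3, infinity), so the integral test applies.
Compute the improper integral int_{3}^infinity f(x) dx:
  antiderivative F(x) = -3/(2*x^(2/3)).
  As x -> infinity, F(x) -> 0 (since p = 5/3 > 1).
  So int = F(infinity) - F(3) = 0 - (-3^(1/3)/2) = 3^(1/3)/2.
  Finite, so by the integral test, the series converges.

converges


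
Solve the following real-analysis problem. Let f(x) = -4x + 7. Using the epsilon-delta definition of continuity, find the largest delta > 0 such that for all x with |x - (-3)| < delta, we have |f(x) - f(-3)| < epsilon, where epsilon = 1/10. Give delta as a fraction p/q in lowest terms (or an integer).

We compute f(-3) = -4*(-3) + 7 = 19.
|f(x) - f(-3)| = |-4x + 7 - (19)| = |-4(x - (-3))| = 4|x - (-3)|.
We need 4|x - (-3)| < 1/10, i.e. |x - (-3)| < 1/10 / 4 = 1/40.
So any delta <= 1/40 works. Conversely, if delta > 1/40, then x = -3 + 1/40 satisfies |x - (-3)| = 1/40 < delta but |f(x) - f(-3)| = 4 * 1/40 = 1/10, which is not < 1/10; so no larger delta works.
Hence the largest such delta is 1/40.

1/40


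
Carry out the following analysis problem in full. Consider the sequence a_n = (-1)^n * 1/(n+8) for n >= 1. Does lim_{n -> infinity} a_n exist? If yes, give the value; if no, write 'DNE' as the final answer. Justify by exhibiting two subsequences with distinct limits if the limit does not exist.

Examine the behaviour of a_n along subsequences.
Even-n subsequence a_{2k} = 1/(2k+8) -> 0. Odd-n subsequence a_{2k+1} = -1/(2k+9) -> 0. Both tend to 0, which suggests the limit is 0; verify directly.
|a_n - 0| = 1/(n+8) < 1/n for every n >= 1.
Given epsilon > 0, choose a positive integer N > 1/epsilon. Then for all n >= N, |a_n| < 1/n <= 1/N < epsilon.
So by the definition of the limit, lim a_n exists and equals 0.

0


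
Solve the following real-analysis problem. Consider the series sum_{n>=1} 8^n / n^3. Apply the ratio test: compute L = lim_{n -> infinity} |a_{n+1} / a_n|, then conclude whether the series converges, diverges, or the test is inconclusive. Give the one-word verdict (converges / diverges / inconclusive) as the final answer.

Let a_n denote the general term. Form the ratio a_{n+1}/a_n and simplify:
a_{n+1}/a_n = 8*n^3/(n + 1)^3
Take the limit as n -> infinity: L = 8.
Since L = 8 > 1 (or L = infinity), the ratio test implies the series diverges.

diverges


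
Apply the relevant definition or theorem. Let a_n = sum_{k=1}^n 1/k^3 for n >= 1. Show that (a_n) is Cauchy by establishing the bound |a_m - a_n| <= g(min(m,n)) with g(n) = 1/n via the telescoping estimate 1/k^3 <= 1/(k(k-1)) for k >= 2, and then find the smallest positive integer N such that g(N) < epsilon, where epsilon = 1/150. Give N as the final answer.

For m > n >= 1: |a_m - a_n| = sum_{k=n+1}^m 1/k^3.
Use 1/k^3 <= 1/(k(k-1)) = 1/(k-1) - 1/k for k >= 2 (which holds since k^3 >= k^2 >= k(k-1) for k >= 2):
sum_{k=n+1}^m 1/k^3 <= sum_{k=n+1}^m (1/(k-1) - 1/k) = 1/n - 1/m <= 1/n.
By symmetry the same bound holds with n,m swapped, so |a_m - a_n| <= 1/min(m,n) = g(min(m,n)). Since g(n) -> 0, (a_n) is Cauchy.
Now solve g(N) < 1/150: 1/N < 1/150 <=> N > 1/(1/150) = 150.
The smallest integer strictly greater than 150 is N = 151.
Check: g(151) = 1/151 < 1/150; g(150) = 1/150 >= 1/150. So N = 151.

151


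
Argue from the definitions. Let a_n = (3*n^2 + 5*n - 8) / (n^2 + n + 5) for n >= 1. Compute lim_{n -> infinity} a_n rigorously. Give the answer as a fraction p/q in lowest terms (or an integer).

Divide numerator and denominator by n^2, the highest power:
numerator / n^2 = 3 + 5/n - 8/n^2
denominator / n^2 = 1 + 1/n + 5/n^2
As n -> infinity, all terms of the form c/n^k (k >= 1) tend to 0.
So numerator / n^2 -> 3 and denominator / n^2 -> 1.
Therefore lim a_n = 3.

3
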